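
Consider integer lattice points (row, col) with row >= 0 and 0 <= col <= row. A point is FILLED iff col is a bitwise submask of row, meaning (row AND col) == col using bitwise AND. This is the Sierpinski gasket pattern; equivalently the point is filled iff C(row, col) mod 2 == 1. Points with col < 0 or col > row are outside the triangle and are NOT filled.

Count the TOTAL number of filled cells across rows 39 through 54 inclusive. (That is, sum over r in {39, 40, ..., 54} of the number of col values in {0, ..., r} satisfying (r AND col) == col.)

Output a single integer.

Answer: 200

Derivation:
r39=100111 pc4: +16 =16
r40=101000 pc2: +4 =20
r41=101001 pc3: +8 =28
r42=101010 pc3: +8 =36
r43=101011 pc4: +16 =52
r44=101100 pc3: +8 =60
r45=101101 pc4: +16 =76
r46=101110 pc4: +16 =92
r47=101111 pc5: +32 =124
r48=110000 pc2: +4 =128
r49=110001 pc3: +8 =136
r50=110010 pc3: +8 =144
r51=110011 pc4: +16 =160
r52=110100 pc3: +8 =168
r53=110101 pc4: +16 =184
r54=110110 pc4: +16 =200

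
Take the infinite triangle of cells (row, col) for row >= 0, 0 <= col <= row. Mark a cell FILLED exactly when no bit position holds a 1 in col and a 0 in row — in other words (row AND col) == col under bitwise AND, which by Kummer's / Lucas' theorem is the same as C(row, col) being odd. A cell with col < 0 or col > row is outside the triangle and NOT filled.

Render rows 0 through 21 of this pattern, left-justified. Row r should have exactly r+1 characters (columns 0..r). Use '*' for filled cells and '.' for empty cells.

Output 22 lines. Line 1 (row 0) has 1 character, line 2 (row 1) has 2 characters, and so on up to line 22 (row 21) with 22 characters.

r0=0: *
r1=1: **
r2=10: *.*
r3=11: ****
r4=100: *...*
r5=101: **..**
r6=110: *.*.*.*
r7=111: ********
r8=1000: *.......*
r9=1001: **......**
r10=1010: *.*.....*.*
r11=1011: ****....****
r12=1100: *...*...*...*
r13=1101: **..**..**..**
r14=1110: *.*.*.*.*.*.*.*
r15=1111: ****************
r16=10000: *...............*
r17=10001: **..............**
r18=10010: *.*.............*.*
r19=10011: ****............****
r20=10100: *...*...........*...*
r21=10101: **..**..........**..**

Answer: *
**
*.*
****
*...*
**..**
*.*.*.*
********
*.......*
**......**
*.*.....*.*
****....****
*...*...*...*
**..**..**..**
*.*.*.*.*.*.*.*
****************
*...............*
**..............**
*.*.............*.*
****............****
*...*...........*...*
**..**..........**..**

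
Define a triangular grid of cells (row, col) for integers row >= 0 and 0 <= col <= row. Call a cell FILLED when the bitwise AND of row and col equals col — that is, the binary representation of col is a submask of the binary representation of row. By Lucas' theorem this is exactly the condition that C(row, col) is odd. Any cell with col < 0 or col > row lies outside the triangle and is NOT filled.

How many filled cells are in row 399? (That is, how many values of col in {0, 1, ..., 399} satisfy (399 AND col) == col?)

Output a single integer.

399 in binary = 110001111
popcount(399) = number of 1-bits in 110001111 = 6
A col c satisfies (399 AND c) == c iff every set bit of c is also set in 399; each of the 6 set bits of 399 can independently be on or off in c.
count = 2^6 = 64

Answer: 64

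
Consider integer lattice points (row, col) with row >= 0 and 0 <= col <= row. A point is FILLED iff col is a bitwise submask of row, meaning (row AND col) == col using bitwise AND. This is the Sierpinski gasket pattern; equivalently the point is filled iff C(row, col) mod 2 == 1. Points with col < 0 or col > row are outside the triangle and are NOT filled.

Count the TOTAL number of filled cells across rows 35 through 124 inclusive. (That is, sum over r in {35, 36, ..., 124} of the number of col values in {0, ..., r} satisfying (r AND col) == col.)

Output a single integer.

Answer: 1678

Derivation:
r35=100011 pc3: +8 =8
r36=100100 pc2: +4 =12
r37=100101 pc3: +8 =20
r38=100110 pc3: +8 =28
r39=100111 pc4: +16 =44
r40=101000 pc2: +4 =48
r41=101001 pc3: +8 =56
r42=101010 pc3: +8 =64
r43=101011 pc4: +16 =80
r44=101100 pc3: +8 =88
r45=101101 pc4: +16 =104
r46=101110 pc4: +16 =120
r47=101111 pc5: +32 =152
r48=110000 pc2: +4 =156
r49=110001 pc3: +8 =164
r50=110010 pc3: +8 =172
r51=110011 pc4: +16 =188
r52=110100 pc3: +8 =196
r53=110101 pc4: +16 =212
r54=110110 pc4: +16 =228
r55=110111 pc5: +32 =260
r56=111000 pc3: +8 =268
r57=111001 pc4: +16 =284
r58=111010 pc4: +16 =300
r59=111011 pc5: +32 =332
r60=111100 pc4: +16 =348
r61=111101 pc5: +32 =380
r62=111110 pc5: +32 =412
r63=111111 pc6: +64 =476
r64=1000000 pc1: +2 =478
r65=1000001 pc2: +4 =482
r66=1000010 pc2: +4 =486
r67=1000011 pc3: +8 =494
r68=1000100 pc2: +4 =498
r69=1000101 pc3: +8 =506
r70=1000110 pc3: +8 =514
r71=1000111 pc4: +16 =530
r72=1001000 pc2: +4 =534
r73=1001001 pc3: +8 =542
r74=1001010 pc3: +8 =550
r75=1001011 pc4: +16 =566
r76=1001100 pc3: +8 =574
r77=1001101 pc4: +16 =590
r78=1001110 pc4: +16 =606
r79=1001111 pc5: +32 =638
r80=1010000 pc2: +4 =642
r81=1010001 pc3: +8 =650
r82=1010010 pc3: +8 =658
r83=1010011 pc4: +16 =674
r84=1010100 pc3: +8 =682
r85=1010101 pc4: +16 =698
r86=1010110 pc4: +16 =714
r87=1010111 pc5: +32 =746
r88=1011000 pc3: +8 =754
r89=1011001 pc4: +16 =770
r90=1011010 pc4: +16 =786
r91=1011011 pc5: +32 =818
r92=1011100 pc4: +16 =834
r93=1011101 pc5: +32 =866
r94=1011110 pc5: +32 =898
r95=1011111 pc6: +64 =962
r96=1100000 pc2: +4 =966
r97=1100001 pc3: +8 =974
r98=1100010 pc3: +8 =982
r99=1100011 pc4: +16 =998
r100=1100100 pc3: +8 =1006
r101=1100101 pc4: +16 =1022
r102=1100110 pc4: +16 =1038
r103=1100111 pc5: +32 =1070
r104=1101000 pc3: +8 =1078
r105=1101001 pc4: +16 =1094
r106=1101010 pc4: +16 =1110
r107=1101011 pc5: +32 =1142
r108=1101100 pc4: +16 =1158
r109=1101101 pc5: +32 =1190
r110=1101110 pc5: +32 =1222
r111=1101111 pc6: +64 =1286
r112=1110000 pc3: +8 =1294
r113=1110001 pc4: +16 =1310
r114=1110010 pc4: +16 =1326
r115=1110011 pc5: +32 =1358
r116=1110100 pc4: +16 =1374
r117=1110101 pc5: +32 =1406
r118=1110110 pc5: +32 =1438
r119=1110111 pc6: +64 =1502
r120=1111000 pc4: +16 =1518
r121=1111001 pc5: +32 =1550
r122=1111010 pc5: +32 =1582
r123=1111011 pc6: +64 =1646
r124=1111100 pc5: +32 =1678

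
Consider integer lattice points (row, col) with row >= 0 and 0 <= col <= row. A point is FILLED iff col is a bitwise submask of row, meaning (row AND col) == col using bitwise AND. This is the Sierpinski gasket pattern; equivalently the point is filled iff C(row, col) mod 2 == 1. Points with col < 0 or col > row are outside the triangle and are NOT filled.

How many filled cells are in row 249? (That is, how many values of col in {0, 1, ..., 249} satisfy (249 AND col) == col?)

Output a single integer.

Answer: 64

Derivation:
249 in binary = 11111001
popcount(249) = number of 1-bits in 11111001 = 6
A col c satisfies (249 AND c) == c iff every set bit of c is also set in 249; each of the 6 set bits of 249 can independently be on or off in c.
count = 2^6 = 64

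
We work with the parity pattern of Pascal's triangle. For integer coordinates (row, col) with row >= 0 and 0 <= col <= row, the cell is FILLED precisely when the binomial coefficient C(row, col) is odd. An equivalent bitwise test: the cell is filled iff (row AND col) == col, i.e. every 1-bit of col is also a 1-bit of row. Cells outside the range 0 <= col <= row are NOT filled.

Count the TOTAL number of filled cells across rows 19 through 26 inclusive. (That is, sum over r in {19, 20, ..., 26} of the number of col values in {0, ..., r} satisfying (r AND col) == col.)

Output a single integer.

Answer: 64

Derivation:
r19=10011 pc3: +8 =8
r20=10100 pc2: +4 =12
r21=10101 pc3: +8 =20
r22=10110 pc3: +8 =28
r23=10111 pc4: +16 =44
r24=11000 pc2: +4 =48
r25=11001 pc3: +8 =56
r26=11010 pc3: +8 =64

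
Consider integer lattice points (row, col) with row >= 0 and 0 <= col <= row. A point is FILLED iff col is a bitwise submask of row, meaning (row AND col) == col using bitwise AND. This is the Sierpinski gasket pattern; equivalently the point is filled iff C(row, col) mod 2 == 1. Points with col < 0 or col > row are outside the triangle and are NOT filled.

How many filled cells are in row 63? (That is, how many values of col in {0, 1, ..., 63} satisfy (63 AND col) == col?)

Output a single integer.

63 in binary = 111111
popcount(63) = number of 1-bits in 111111 = 6
A col c satisfies (63 AND c) == c iff every set bit of c is also set in 63; each of the 6 set bits of 63 can independently be on or off in c.
count = 2^6 = 64

Answer: 64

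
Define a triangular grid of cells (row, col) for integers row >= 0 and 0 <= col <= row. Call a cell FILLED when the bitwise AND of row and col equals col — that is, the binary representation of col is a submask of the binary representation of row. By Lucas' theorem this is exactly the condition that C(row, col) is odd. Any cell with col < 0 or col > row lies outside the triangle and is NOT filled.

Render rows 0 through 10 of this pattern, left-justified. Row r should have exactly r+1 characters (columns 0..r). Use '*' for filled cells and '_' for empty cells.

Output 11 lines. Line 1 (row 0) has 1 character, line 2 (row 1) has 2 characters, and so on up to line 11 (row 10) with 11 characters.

r0=0: *
r1=1: **
r2=10: *_*
r3=11: ****
r4=100: *___*
r5=101: **__**
r6=110: *_*_*_*
r7=111: ********
r8=1000: *_______*
r9=1001: **______**
r10=1010: *_*_____*_*

Answer: *
**
*_*
****
*___*
**__**
*_*_*_*
********
*_______*
**______**
*_*_____*_*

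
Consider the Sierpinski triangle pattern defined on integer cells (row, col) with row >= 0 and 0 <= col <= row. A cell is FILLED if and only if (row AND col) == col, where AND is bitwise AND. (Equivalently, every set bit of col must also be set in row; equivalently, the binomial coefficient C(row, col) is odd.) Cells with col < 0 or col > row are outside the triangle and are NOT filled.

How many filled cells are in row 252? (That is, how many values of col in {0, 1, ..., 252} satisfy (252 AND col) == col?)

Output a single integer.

Answer: 64

Derivation:
252 in binary = 11111100
popcount(252) = number of 1-bits in 11111100 = 6
A col c satisfies (252 AND c) == c iff every set bit of c is also set in 252; each of the 6 set bits of 252 can independently be on or off in c.
count = 2^6 = 64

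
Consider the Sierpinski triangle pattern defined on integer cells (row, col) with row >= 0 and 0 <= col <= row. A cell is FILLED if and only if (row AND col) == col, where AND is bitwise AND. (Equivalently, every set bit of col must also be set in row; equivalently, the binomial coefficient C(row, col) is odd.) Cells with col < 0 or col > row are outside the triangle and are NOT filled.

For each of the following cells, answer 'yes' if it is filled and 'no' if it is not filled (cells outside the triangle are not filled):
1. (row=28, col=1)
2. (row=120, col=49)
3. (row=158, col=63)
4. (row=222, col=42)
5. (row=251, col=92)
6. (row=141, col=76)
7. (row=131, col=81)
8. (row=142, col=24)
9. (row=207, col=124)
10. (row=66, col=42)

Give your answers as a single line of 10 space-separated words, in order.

(28,1): row=0b11100, col=0b1, row AND col = 0b0 = 0; 0 != 1 -> empty
(120,49): row=0b1111000, col=0b110001, row AND col = 0b110000 = 48; 48 != 49 -> empty
(158,63): row=0b10011110, col=0b111111, row AND col = 0b11110 = 30; 30 != 63 -> empty
(222,42): row=0b11011110, col=0b101010, row AND col = 0b1010 = 10; 10 != 42 -> empty
(251,92): row=0b11111011, col=0b1011100, row AND col = 0b1011000 = 88; 88 != 92 -> empty
(141,76): row=0b10001101, col=0b1001100, row AND col = 0b1100 = 12; 12 != 76 -> empty
(131,81): row=0b10000011, col=0b1010001, row AND col = 0b1 = 1; 1 != 81 -> empty
(142,24): row=0b10001110, col=0b11000, row AND col = 0b1000 = 8; 8 != 24 -> empty
(207,124): row=0b11001111, col=0b1111100, row AND col = 0b1001100 = 76; 76 != 124 -> empty
(66,42): row=0b1000010, col=0b101010, row AND col = 0b10 = 2; 2 != 42 -> empty

Answer: no no no no no no no no no no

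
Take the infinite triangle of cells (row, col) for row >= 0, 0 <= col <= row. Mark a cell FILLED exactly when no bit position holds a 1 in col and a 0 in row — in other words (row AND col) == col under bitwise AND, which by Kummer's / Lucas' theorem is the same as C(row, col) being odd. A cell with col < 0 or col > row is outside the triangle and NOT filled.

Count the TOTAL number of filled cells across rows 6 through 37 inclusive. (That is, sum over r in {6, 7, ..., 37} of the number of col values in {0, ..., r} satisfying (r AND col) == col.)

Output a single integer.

r6=110 pc2: +4 =4
r7=111 pc3: +8 =12
r8=1000 pc1: +2 =14
r9=1001 pc2: +4 =18
r10=1010 pc2: +4 =22
r11=1011 pc3: +8 =30
r12=1100 pc2: +4 =34
r13=1101 pc3: +8 =42
r14=1110 pc3: +8 =50
r15=1111 pc4: +16 =66
r16=10000 pc1: +2 =68
r17=10001 pc2: +4 =72
r18=10010 pc2: +4 =76
r19=10011 pc3: +8 =84
r20=10100 pc2: +4 =88
r21=10101 pc3: +8 =96
r22=10110 pc3: +8 =104
r23=10111 pc4: +16 =120
r24=11000 pc2: +4 =124
r25=11001 pc3: +8 =132
r26=11010 pc3: +8 =140
r27=11011 pc4: +16 =156
r28=11100 pc3: +8 =164
r29=11101 pc4: +16 =180
r30=11110 pc4: +16 =196
r31=11111 pc5: +32 =228
r32=100000 pc1: +2 =230
r33=100001 pc2: +4 =234
r34=100010 pc2: +4 =238
r35=100011 pc3: +8 =246
r36=100100 pc2: +4 =250
r37=100101 pc3: +8 =258

Answer: 258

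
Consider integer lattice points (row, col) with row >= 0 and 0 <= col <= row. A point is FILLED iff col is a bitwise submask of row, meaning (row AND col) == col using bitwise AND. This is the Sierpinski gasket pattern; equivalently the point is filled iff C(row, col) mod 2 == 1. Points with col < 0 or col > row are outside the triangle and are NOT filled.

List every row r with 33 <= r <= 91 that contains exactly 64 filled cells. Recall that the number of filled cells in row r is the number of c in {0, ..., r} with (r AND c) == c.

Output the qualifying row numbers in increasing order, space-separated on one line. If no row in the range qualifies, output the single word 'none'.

Row r has 2^popcount(r) filled cells, so we need popcount(r) = log2(64) = 6.
Scan r = 33..91 and keep those with exactly 6 one-bits:
r=33=100001 popcount=2 -> skip
r=34=100010 popcount=2 -> skip
r=35=100011 popcount=3 -> skip
r=36=100100 popcount=2 -> skip
r=37=100101 popcount=3 -> skip
r=38=100110 popcount=3 -> skip
r=39=100111 popcount=4 -> skip
r=40=101000 popcount=2 -> skip
r=41=101001 popcount=3 -> skip
r=42=101010 popcount=3 -> skip
r=43=101011 popcount=4 -> skip
r=44=101100 popcount=3 -> skip
r=45=101101 popcount=4 -> skip
r=46=101110 popcount=4 -> skip
r=47=101111 popcount=5 -> skip
r=48=110000 popcount=2 -> skip
r=49=110001 popcount=3 -> skip
r=50=110010 popcount=3 -> skip
r=51=110011 popcount=4 -> skip
r=52=110100 popcount=3 -> skip
r=53=110101 popcount=4 -> skip
r=54=110110 popcount=4 -> skip
r=55=110111 popcount=5 -> skip
r=56=111000 popcount=3 -> skip
r=57=111001 popcount=4 -> skip
r=58=111010 popcount=4 -> skip
r=59=111011 popcount=5 -> skip
r=60=111100 popcount=4 -> skip
r=61=111101 popcount=5 -> skip
r=62=111110 popcount=5 -> skip
r=63=111111 popcount=6 -> KEEP
r=64=1000000 popcount=1 -> skip
r=65=1000001 popcount=2 -> skip
r=66=1000010 popcount=2 -> skip
r=67=1000011 popcount=3 -> skip
r=68=1000100 popcount=2 -> skip
r=69=1000101 popcount=3 -> skip
r=70=1000110 popcount=3 -> skip
r=71=1000111 popcount=4 -> skip
r=72=1001000 popcount=2 -> skip
r=73=1001001 popcount=3 -> skip
r=74=1001010 popcount=3 -> skip
r=75=1001011 popcount=4 -> skip
r=76=1001100 popcount=3 -> skip
r=77=1001101 popcount=4 -> skip
r=78=1001110 popcount=4 -> skip
r=79=1001111 popcount=5 -> skip
r=80=1010000 popcount=2 -> skip
r=81=1010001 popcount=3 -> skip
r=82=1010010 popcount=3 -> skip
r=83=1010011 popcount=4 -> skip
r=84=1010100 popcount=3 -> skip
r=85=1010101 popcount=4 -> skip
r=86=1010110 popcount=4 -> skip
r=87=1010111 popcount=5 -> skip
r=88=1011000 popcount=3 -> skip
r=89=1011001 popcount=4 -> skip
r=90=1011010 popcount=4 -> skip
r=91=1011011 popcount=5 -> skip
Kept rows: 63

Answer: 63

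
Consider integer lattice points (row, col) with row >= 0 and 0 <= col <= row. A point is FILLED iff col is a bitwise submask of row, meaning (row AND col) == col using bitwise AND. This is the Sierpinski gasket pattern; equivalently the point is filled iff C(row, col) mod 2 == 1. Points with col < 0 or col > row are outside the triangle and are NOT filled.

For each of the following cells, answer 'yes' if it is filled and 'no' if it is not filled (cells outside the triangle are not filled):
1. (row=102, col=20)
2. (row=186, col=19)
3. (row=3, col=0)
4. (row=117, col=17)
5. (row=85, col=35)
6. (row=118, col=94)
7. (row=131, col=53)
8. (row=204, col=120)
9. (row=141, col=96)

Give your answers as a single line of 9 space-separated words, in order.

(102,20): row=0b1100110, col=0b10100, row AND col = 0b100 = 4; 4 != 20 -> empty
(186,19): row=0b10111010, col=0b10011, row AND col = 0b10010 = 18; 18 != 19 -> empty
(3,0): row=0b11, col=0b0, row AND col = 0b0 = 0; 0 == 0 -> filled
(117,17): row=0b1110101, col=0b10001, row AND col = 0b10001 = 17; 17 == 17 -> filled
(85,35): row=0b1010101, col=0b100011, row AND col = 0b1 = 1; 1 != 35 -> empty
(118,94): row=0b1110110, col=0b1011110, row AND col = 0b1010110 = 86; 86 != 94 -> empty
(131,53): row=0b10000011, col=0b110101, row AND col = 0b1 = 1; 1 != 53 -> empty
(204,120): row=0b11001100, col=0b1111000, row AND col = 0b1001000 = 72; 72 != 120 -> empty
(141,96): row=0b10001101, col=0b1100000, row AND col = 0b0 = 0; 0 != 96 -> empty

Answer: no no yes yes no no no no no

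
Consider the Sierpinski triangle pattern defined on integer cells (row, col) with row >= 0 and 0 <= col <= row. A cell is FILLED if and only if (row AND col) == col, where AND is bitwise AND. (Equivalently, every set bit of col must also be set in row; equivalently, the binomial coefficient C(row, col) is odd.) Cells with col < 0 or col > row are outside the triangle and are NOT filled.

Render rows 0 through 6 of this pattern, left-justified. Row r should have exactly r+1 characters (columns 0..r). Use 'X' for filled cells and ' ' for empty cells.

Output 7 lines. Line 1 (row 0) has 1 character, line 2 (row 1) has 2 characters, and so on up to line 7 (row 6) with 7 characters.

Answer: X
XX
X X
XXXX
X   X
XX  XX
X X X X

Derivation:
r0=0: X
r1=1: XX
r2=10: X X
r3=11: XXXX
r4=100: X   X
r5=101: XX  XX
r6=110: X X X X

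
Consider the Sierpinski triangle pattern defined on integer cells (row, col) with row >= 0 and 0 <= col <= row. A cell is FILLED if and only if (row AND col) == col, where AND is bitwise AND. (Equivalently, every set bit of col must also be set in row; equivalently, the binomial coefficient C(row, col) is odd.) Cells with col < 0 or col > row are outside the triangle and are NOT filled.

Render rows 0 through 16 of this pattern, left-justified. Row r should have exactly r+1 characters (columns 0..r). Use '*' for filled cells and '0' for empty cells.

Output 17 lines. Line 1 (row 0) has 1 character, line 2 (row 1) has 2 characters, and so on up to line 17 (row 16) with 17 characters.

r0=0: *
r1=1: **
r2=10: *0*
r3=11: ****
r4=100: *000*
r5=101: **00**
r6=110: *0*0*0*
r7=111: ********
r8=1000: *0000000*
r9=1001: **000000**
r10=1010: *0*00000*0*
r11=1011: ****0000****
r12=1100: *000*000*000*
r13=1101: **00**00**00**
r14=1110: *0*0*0*0*0*0*0*
r15=1111: ****************
r16=10000: *000000000000000*

Answer: *
**
*0*
****
*000*
**00**
*0*0*0*
********
*0000000*
**000000**
*0*00000*0*
****0000****
*000*000*000*
**00**00**00**
*0*0*0*0*0*0*0*
****************
*000000000000000*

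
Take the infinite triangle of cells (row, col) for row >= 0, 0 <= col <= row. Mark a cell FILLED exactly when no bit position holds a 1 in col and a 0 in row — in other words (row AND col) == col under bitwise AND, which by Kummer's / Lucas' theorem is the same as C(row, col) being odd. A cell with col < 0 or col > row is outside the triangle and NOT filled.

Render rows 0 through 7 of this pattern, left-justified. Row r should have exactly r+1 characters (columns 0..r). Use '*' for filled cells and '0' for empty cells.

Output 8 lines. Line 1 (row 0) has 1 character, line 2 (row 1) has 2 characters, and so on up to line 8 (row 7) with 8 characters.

r0=0: *
r1=1: **
r2=10: *0*
r3=11: ****
r4=100: *000*
r5=101: **00**
r6=110: *0*0*0*
r7=111: ********

Answer: *
**
*0*
****
*000*
**00**
*0*0*0*
********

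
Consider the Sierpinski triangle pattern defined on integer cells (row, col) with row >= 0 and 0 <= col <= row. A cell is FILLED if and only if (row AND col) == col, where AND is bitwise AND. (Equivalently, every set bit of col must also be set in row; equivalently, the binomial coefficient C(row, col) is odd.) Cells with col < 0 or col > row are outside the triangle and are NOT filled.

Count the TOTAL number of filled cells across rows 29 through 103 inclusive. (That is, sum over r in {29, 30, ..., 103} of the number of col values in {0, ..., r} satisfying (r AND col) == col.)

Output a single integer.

Answer: 1144

Derivation:
r29=11101 pc4: +16 =16
r30=11110 pc4: +16 =32
r31=11111 pc5: +32 =64
r32=100000 pc1: +2 =66
r33=100001 pc2: +4 =70
r34=100010 pc2: +4 =74
r35=100011 pc3: +8 =82
r36=100100 pc2: +4 =86
r37=100101 pc3: +8 =94
r38=100110 pc3: +8 =102
r39=100111 pc4: +16 =118
r40=101000 pc2: +4 =122
r41=101001 pc3: +8 =130
r42=101010 pc3: +8 =138
r43=101011 pc4: +16 =154
r44=101100 pc3: +8 =162
r45=101101 pc4: +16 =178
r46=101110 pc4: +16 =194
r47=101111 pc5: +32 =226
r48=110000 pc2: +4 =230
r49=110001 pc3: +8 =238
r50=110010 pc3: +8 =246
r51=110011 pc4: +16 =262
r52=110100 pc3: +8 =270
r53=110101 pc4: +16 =286
r54=110110 pc4: +16 =302
r55=110111 pc5: +32 =334
r56=111000 pc3: +8 =342
r57=111001 pc4: +16 =358
r58=111010 pc4: +16 =374
r59=111011 pc5: +32 =406
r60=111100 pc4: +16 =422
r61=111101 pc5: +32 =454
r62=111110 pc5: +32 =486
r63=111111 pc6: +64 =550
r64=1000000 pc1: +2 =552
r65=1000001 pc2: +4 =556
r66=1000010 pc2: +4 =560
r67=1000011 pc3: +8 =568
r68=1000100 pc2: +4 =572
r69=1000101 pc3: +8 =580
r70=1000110 pc3: +8 =588
r71=1000111 pc4: +16 =604
r72=1001000 pc2: +4 =608
r73=1001001 pc3: +8 =616
r74=1001010 pc3: +8 =624
r75=1001011 pc4: +16 =640
r76=1001100 pc3: +8 =648
r77=1001101 pc4: +16 =664
r78=1001110 pc4: +16 =680
r79=1001111 pc5: +32 =712
r80=1010000 pc2: +4 =716
r81=1010001 pc3: +8 =724
r82=1010010 pc3: +8 =732
r83=1010011 pc4: +16 =748
r84=1010100 pc3: +8 =756
r85=1010101 pc4: +16 =772
r86=1010110 pc4: +16 =788
r87=1010111 pc5: +32 =820
r88=1011000 pc3: +8 =828
r89=1011001 pc4: +16 =844
r90=1011010 pc4: +16 =860
r91=1011011 pc5: +32 =892
r92=1011100 pc4: +16 =908
r93=1011101 pc5: +32 =940
r94=1011110 pc5: +32 =972
r95=1011111 pc6: +64 =1036
r96=1100000 pc2: +4 =1040
r97=1100001 pc3: +8 =1048
r98=1100010 pc3: +8 =1056
r99=1100011 pc4: +16 =1072
r100=1100100 pc3: +8 =1080
r101=1100101 pc4: +16 =1096
r102=1100110 pc4: +16 =1112
r103=1100111 pc5: +32 =1144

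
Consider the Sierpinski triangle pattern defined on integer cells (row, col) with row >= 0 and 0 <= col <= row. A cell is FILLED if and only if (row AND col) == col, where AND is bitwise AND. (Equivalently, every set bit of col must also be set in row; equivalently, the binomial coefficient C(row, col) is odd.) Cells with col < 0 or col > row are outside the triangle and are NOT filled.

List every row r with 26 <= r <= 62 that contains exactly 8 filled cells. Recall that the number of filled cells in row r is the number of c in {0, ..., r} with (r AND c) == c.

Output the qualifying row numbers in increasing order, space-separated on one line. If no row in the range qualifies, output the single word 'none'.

Answer: 26 28 35 37 38 41 42 44 49 50 52 56

Derivation:
Row r has 2^popcount(r) filled cells, so we need popcount(r) = log2(8) = 3.
Scan r = 26..62 and keep those with exactly 3 one-bits:
r=26=11010 popcount=3 -> KEEP
r=27=11011 popcount=4 -> skip
r=28=11100 popcount=3 -> KEEP
r=29=11101 popcount=4 -> skip
r=30=11110 popcount=4 -> skip
r=31=11111 popcount=5 -> skip
r=32=100000 popcount=1 -> skip
r=33=100001 popcount=2 -> skip
r=34=100010 popcount=2 -> skip
r=35=100011 popcount=3 -> KEEP
r=36=100100 popcount=2 -> skip
r=37=100101 popcount=3 -> KEEP
r=38=100110 popcount=3 -> KEEP
r=39=100111 popcount=4 -> skip
r=40=101000 popcount=2 -> skip
r=41=101001 popcount=3 -> KEEP
r=42=101010 popcount=3 -> KEEP
r=43=101011 popcount=4 -> skip
r=44=101100 popcount=3 -> KEEP
r=45=101101 popcount=4 -> skip
r=46=101110 popcount=4 -> skip
r=47=101111 popcount=5 -> skip
r=48=110000 popcount=2 -> skip
r=49=110001 popcount=3 -> KEEP
r=50=110010 popcount=3 -> KEEP
r=51=110011 popcount=4 -> skip
r=52=110100 popcount=3 -> KEEP
r=53=110101 popcount=4 -> skip
r=54=110110 popcount=4 -> skip
r=55=110111 popcount=5 -> skip
r=56=111000 popcount=3 -> KEEP
r=57=111001 popcount=4 -> skip
r=58=111010 popcount=4 -> skip
r=59=111011 popcount=5 -> skip
r=60=111100 popcount=4 -> skip
r=61=111101 popcount=5 -> skip
r=62=111110 popcount=5 -> skip
Kept rows: 26 28 35 37 38 41 42 44 49 50 52 56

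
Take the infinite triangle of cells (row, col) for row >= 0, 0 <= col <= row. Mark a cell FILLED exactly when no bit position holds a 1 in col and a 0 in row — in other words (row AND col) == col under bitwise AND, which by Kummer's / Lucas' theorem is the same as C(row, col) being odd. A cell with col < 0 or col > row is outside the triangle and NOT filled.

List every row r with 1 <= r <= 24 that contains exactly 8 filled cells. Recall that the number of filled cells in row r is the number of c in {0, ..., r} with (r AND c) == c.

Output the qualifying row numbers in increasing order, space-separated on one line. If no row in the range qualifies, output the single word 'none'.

Answer: 7 11 13 14 19 21 22

Derivation:
Row r has 2^popcount(r) filled cells, so we need popcount(r) = log2(8) = 3.
Scan r = 1..24 and keep those with exactly 3 one-bits:
r=1=1 popcount=1 -> skip
r=2=10 popcount=1 -> skip
r=3=11 popcount=2 -> skip
r=4=100 popcount=1 -> skip
r=5=101 popcount=2 -> skip
r=6=110 popcount=2 -> skip
r=7=111 popcount=3 -> KEEP
r=8=1000 popcount=1 -> skip
r=9=1001 popcount=2 -> skip
r=10=1010 popcount=2 -> skip
r=11=1011 popcount=3 -> KEEP
r=12=1100 popcount=2 -> skip
r=13=1101 popcount=3 -> KEEP
r=14=1110 popcount=3 -> KEEP
r=15=1111 popcount=4 -> skip
r=16=10000 popcount=1 -> skip
r=17=10001 popcount=2 -> skip
r=18=10010 popcount=2 -> skip
r=19=10011 popcount=3 -> KEEP
r=20=10100 popcount=2 -> skip
r=21=10101 popcount=3 -> KEEP
r=22=10110 popcount=3 -> KEEP
r=23=10111 popcount=4 -> skip
r=24=11000 popcount=2 -> skip
Kept rows: 7 11 13 14 19 21 22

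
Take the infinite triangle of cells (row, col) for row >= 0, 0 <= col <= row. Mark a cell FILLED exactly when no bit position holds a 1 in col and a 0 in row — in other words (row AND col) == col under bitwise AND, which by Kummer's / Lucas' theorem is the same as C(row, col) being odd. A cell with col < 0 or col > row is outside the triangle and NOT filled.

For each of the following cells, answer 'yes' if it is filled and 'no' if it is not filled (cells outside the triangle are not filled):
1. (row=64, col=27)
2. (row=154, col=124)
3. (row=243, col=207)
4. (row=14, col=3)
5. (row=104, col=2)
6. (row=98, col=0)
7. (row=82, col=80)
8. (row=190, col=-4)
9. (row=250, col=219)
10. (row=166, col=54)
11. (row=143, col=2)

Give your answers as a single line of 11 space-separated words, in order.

Answer: no no no no no yes yes no no no yes

Derivation:
(64,27): row=0b1000000, col=0b11011, row AND col = 0b0 = 0; 0 != 27 -> empty
(154,124): row=0b10011010, col=0b1111100, row AND col = 0b11000 = 24; 24 != 124 -> empty
(243,207): row=0b11110011, col=0b11001111, row AND col = 0b11000011 = 195; 195 != 207 -> empty
(14,3): row=0b1110, col=0b11, row AND col = 0b10 = 2; 2 != 3 -> empty
(104,2): row=0b1101000, col=0b10, row AND col = 0b0 = 0; 0 != 2 -> empty
(98,0): row=0b1100010, col=0b0, row AND col = 0b0 = 0; 0 == 0 -> filled
(82,80): row=0b1010010, col=0b1010000, row AND col = 0b1010000 = 80; 80 == 80 -> filled
(190,-4): col outside [0, 190] -> not filled
(250,219): row=0b11111010, col=0b11011011, row AND col = 0b11011010 = 218; 218 != 219 -> empty
(166,54): row=0b10100110, col=0b110110, row AND col = 0b100110 = 38; 38 != 54 -> empty
(143,2): row=0b10001111, col=0b10, row AND col = 0b10 = 2; 2 == 2 -> filled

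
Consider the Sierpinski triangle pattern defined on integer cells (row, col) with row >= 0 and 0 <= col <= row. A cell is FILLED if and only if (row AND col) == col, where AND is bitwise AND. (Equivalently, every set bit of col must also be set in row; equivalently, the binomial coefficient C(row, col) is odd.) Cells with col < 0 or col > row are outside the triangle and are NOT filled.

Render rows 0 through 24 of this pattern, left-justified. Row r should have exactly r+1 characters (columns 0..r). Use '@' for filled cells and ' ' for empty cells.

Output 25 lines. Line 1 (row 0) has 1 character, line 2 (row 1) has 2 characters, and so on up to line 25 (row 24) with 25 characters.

r0=0: @
r1=1: @@
r2=10: @ @
r3=11: @@@@
r4=100: @   @
r5=101: @@  @@
r6=110: @ @ @ @
r7=111: @@@@@@@@
r8=1000: @       @
r9=1001: @@      @@
r10=1010: @ @     @ @
r11=1011: @@@@    @@@@
r12=1100: @   @   @   @
r13=1101: @@  @@  @@  @@
r14=1110: @ @ @ @ @ @ @ @
r15=1111: @@@@@@@@@@@@@@@@
r16=10000: @               @
r17=10001: @@              @@
r18=10010: @ @             @ @
r19=10011: @@@@            @@@@
r20=10100: @   @           @   @
r21=10101: @@  @@          @@  @@
r22=10110: @ @ @ @         @ @ @ @
r23=10111: @@@@@@@@        @@@@@@@@
r24=11000: @       @       @       @

Answer: @
@@
@ @
@@@@
@   @
@@  @@
@ @ @ @
@@@@@@@@
@       @
@@      @@
@ @     @ @
@@@@    @@@@
@   @   @   @
@@  @@  @@  @@
@ @ @ @ @ @ @ @
@@@@@@@@@@@@@@@@
@               @
@@              @@
@ @             @ @
@@@@            @@@@
@   @           @   @
@@  @@          @@  @@
@ @ @ @         @ @ @ @
@@@@@@@@        @@@@@@@@
@       @       @       @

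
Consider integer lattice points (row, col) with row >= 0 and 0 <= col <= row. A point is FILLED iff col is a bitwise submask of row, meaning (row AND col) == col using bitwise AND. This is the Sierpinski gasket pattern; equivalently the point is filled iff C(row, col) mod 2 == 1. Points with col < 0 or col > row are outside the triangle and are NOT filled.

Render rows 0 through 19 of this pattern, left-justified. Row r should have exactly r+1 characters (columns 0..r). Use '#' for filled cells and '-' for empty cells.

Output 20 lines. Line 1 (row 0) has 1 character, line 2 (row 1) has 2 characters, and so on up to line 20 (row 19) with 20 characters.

Answer: #
##
#-#
####
#---#
##--##
#-#-#-#
########
#-------#
##------##
#-#-----#-#
####----####
#---#---#---#
##--##--##--##
#-#-#-#-#-#-#-#
################
#---------------#
##--------------##
#-#-------------#-#
####------------####

Derivation:
r0=0: #
r1=1: ##
r2=10: #-#
r3=11: ####
r4=100: #---#
r5=101: ##--##
r6=110: #-#-#-#
r7=111: ########
r8=1000: #-------#
r9=1001: ##------##
r10=1010: #-#-----#-#
r11=1011: ####----####
r12=1100: #---#---#---#
r13=1101: ##--##--##--##
r14=1110: #-#-#-#-#-#-#-#
r15=1111: ################
r16=10000: #---------------#
r17=10001: ##--------------##
r18=10010: #-#-------------#-#
r19=10011: ####------------####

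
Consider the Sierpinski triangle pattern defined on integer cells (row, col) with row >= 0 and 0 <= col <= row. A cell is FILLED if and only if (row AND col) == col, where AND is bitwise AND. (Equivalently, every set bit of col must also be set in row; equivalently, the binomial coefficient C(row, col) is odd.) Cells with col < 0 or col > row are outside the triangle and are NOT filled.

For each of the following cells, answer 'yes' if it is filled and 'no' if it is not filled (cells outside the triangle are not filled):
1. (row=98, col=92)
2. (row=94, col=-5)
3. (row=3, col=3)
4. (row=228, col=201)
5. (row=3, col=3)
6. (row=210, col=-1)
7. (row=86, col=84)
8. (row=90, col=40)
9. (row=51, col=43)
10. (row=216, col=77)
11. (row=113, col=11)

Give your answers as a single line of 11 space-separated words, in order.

(98,92): row=0b1100010, col=0b1011100, row AND col = 0b1000000 = 64; 64 != 92 -> empty
(94,-5): col outside [0, 94] -> not filled
(3,3): row=0b11, col=0b11, row AND col = 0b11 = 3; 3 == 3 -> filled
(228,201): row=0b11100100, col=0b11001001, row AND col = 0b11000000 = 192; 192 != 201 -> empty
(3,3): row=0b11, col=0b11, row AND col = 0b11 = 3; 3 == 3 -> filled
(210,-1): col outside [0, 210] -> not filled
(86,84): row=0b1010110, col=0b1010100, row AND col = 0b1010100 = 84; 84 == 84 -> filled
(90,40): row=0b1011010, col=0b101000, row AND col = 0b1000 = 8; 8 != 40 -> empty
(51,43): row=0b110011, col=0b101011, row AND col = 0b100011 = 35; 35 != 43 -> empty
(216,77): row=0b11011000, col=0b1001101, row AND col = 0b1001000 = 72; 72 != 77 -> empty
(113,11): row=0b1110001, col=0b1011, row AND col = 0b1 = 1; 1 != 11 -> empty

Answer: no no yes no yes no yes no no no no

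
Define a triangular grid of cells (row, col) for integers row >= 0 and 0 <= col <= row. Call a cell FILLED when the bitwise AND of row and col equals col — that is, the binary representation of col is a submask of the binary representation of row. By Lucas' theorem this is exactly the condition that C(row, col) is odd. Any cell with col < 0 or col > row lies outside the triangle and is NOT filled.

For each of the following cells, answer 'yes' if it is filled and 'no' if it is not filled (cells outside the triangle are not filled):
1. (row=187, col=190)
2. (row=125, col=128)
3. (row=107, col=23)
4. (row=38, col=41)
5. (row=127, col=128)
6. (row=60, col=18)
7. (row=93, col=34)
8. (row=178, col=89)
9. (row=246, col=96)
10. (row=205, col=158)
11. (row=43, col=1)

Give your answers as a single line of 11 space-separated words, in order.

(187,190): col outside [0, 187] -> not filled
(125,128): col outside [0, 125] -> not filled
(107,23): row=0b1101011, col=0b10111, row AND col = 0b11 = 3; 3 != 23 -> empty
(38,41): col outside [0, 38] -> not filled
(127,128): col outside [0, 127] -> not filled
(60,18): row=0b111100, col=0b10010, row AND col = 0b10000 = 16; 16 != 18 -> empty
(93,34): row=0b1011101, col=0b100010, row AND col = 0b0 = 0; 0 != 34 -> empty
(178,89): row=0b10110010, col=0b1011001, row AND col = 0b10000 = 16; 16 != 89 -> empty
(246,96): row=0b11110110, col=0b1100000, row AND col = 0b1100000 = 96; 96 == 96 -> filled
(205,158): row=0b11001101, col=0b10011110, row AND col = 0b10001100 = 140; 140 != 158 -> empty
(43,1): row=0b101011, col=0b1, row AND col = 0b1 = 1; 1 == 1 -> filled

Answer: no no no no no no no no yes no yes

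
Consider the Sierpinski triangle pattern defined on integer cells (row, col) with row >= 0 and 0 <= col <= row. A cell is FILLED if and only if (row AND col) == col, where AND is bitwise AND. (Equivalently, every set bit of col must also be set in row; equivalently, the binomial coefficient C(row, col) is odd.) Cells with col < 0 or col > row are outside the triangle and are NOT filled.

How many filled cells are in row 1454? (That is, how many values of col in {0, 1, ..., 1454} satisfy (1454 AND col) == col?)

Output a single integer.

1454 in binary = 10110101110
popcount(1454) = number of 1-bits in 10110101110 = 7
A col c satisfies (1454 AND c) == c iff every set bit of c is also set in 1454; each of the 7 set bits of 1454 can independently be on or off in c.
count = 2^7 = 128

Answer: 128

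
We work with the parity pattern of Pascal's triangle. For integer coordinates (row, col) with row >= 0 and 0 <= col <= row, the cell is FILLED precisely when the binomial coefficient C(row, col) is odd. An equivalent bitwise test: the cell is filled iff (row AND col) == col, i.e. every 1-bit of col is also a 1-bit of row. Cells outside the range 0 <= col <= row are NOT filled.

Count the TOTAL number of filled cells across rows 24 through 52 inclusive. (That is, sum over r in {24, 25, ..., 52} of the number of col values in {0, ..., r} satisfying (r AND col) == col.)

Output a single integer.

r24=11000 pc2: +4 =4
r25=11001 pc3: +8 =12
r26=11010 pc3: +8 =20
r27=11011 pc4: +16 =36
r28=11100 pc3: +8 =44
r29=11101 pc4: +16 =60
r30=11110 pc4: +16 =76
r31=11111 pc5: +32 =108
r32=100000 pc1: +2 =110
r33=100001 pc2: +4 =114
r34=100010 pc2: +4 =118
r35=100011 pc3: +8 =126
r36=100100 pc2: +4 =130
r37=100101 pc3: +8 =138
r38=100110 pc3: +8 =146
r39=100111 pc4: +16 =162
r40=101000 pc2: +4 =166
r41=101001 pc3: +8 =174
r42=101010 pc3: +8 =182
r43=101011 pc4: +16 =198
r44=101100 pc3: +8 =206
r45=101101 pc4: +16 =222
r46=101110 pc4: +16 =238
r47=101111 pc5: +32 =270
r48=110000 pc2: +4 =274
r49=110001 pc3: +8 =282
r50=110010 pc3: +8 =290
r51=110011 pc4: +16 =306
r52=110100 pc3: +8 =314

Answer: 314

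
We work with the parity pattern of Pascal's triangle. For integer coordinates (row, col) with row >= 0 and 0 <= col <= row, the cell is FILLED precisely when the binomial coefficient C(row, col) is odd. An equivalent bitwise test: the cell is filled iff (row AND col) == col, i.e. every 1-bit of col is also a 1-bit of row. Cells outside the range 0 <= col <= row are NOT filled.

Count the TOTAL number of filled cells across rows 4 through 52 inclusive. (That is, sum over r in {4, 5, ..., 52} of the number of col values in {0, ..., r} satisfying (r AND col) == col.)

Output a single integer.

Answer: 440

Derivation:
r4=100 pc1: +2 =2
r5=101 pc2: +4 =6
r6=110 pc2: +4 =10
r7=111 pc3: +8 =18
r8=1000 pc1: +2 =20
r9=1001 pc2: +4 =24
r10=1010 pc2: +4 =28
r11=1011 pc3: +8 =36
r12=1100 pc2: +4 =40
r13=1101 pc3: +8 =48
r14=1110 pc3: +8 =56
r15=1111 pc4: +16 =72
r16=10000 pc1: +2 =74
r17=10001 pc2: +4 =78
r18=10010 pc2: +4 =82
r19=10011 pc3: +8 =90
r20=10100 pc2: +4 =94
r21=10101 pc3: +8 =102
r22=10110 pc3: +8 =110
r23=10111 pc4: +16 =126
r24=11000 pc2: +4 =130
r25=11001 pc3: +8 =138
r26=11010 pc3: +8 =146
r27=11011 pc4: +16 =162
r28=11100 pc3: +8 =170
r29=11101 pc4: +16 =186
r30=11110 pc4: +16 =202
r31=11111 pc5: +32 =234
r32=100000 pc1: +2 =236
r33=100001 pc2: +4 =240
r34=100010 pc2: +4 =244
r35=100011 pc3: +8 =252
r36=100100 pc2: +4 =256
r37=100101 pc3: +8 =264
r38=100110 pc3: +8 =272
r39=100111 pc4: +16 =288
r40=101000 pc2: +4 =292
r41=101001 pc3: +8 =300
r42=101010 pc3: +8 =308
r43=101011 pc4: +16 =324
r44=101100 pc3: +8 =332
r45=101101 pc4: +16 =348
r46=101110 pc4: +16 =364
r47=101111 pc5: +32 =396
r48=110000 pc2: +4 =400
r49=110001 pc3: +8 =408
r50=110010 pc3: +8 =416
r51=110011 pc4: +16 =432
r52=110100 pc3: +8 =440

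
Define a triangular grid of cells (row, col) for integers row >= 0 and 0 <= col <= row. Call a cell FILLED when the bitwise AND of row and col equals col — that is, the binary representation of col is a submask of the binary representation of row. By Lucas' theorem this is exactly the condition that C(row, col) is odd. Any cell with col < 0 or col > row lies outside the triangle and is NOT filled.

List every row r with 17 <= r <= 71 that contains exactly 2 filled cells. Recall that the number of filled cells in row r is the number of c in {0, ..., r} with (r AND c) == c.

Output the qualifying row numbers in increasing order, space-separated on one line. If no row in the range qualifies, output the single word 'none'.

Row r has 2^popcount(r) filled cells, so we need popcount(r) = log2(2) = 1.
Scan r = 17..71 and keep those with exactly 1 one-bits:
r=17=10001 popcount=2 -> skip
r=18=10010 popcount=2 -> skip
r=19=10011 popcount=3 -> skip
r=20=10100 popcount=2 -> skip
r=21=10101 popcount=3 -> skip
r=22=10110 popcount=3 -> skip
r=23=10111 popcount=4 -> skip
r=24=11000 popcount=2 -> skip
r=25=11001 popcount=3 -> skip
r=26=11010 popcount=3 -> skip
r=27=11011 popcount=4 -> skip
r=28=11100 popcount=3 -> skip
r=29=11101 popcount=4 -> skip
r=30=11110 popcount=4 -> skip
r=31=11111 popcount=5 -> skip
r=32=100000 popcount=1 -> KEEP
r=33=100001 popcount=2 -> skip
r=34=100010 popcount=2 -> skip
r=35=100011 popcount=3 -> skip
r=36=100100 popcount=2 -> skip
r=37=100101 popcount=3 -> skip
r=38=100110 popcount=3 -> skip
r=39=100111 popcount=4 -> skip
r=40=101000 popcount=2 -> skip
r=41=101001 popcount=3 -> skip
r=42=101010 popcount=3 -> skip
r=43=101011 popcount=4 -> skip
r=44=101100 popcount=3 -> skip
r=45=101101 popcount=4 -> skip
r=46=101110 popcount=4 -> skip
r=47=101111 popcount=5 -> skip
r=48=110000 popcount=2 -> skip
r=49=110001 popcount=3 -> skip
r=50=110010 popcount=3 -> skip
r=51=110011 popcount=4 -> skip
r=52=110100 popcount=3 -> skip
r=53=110101 popcount=4 -> skip
r=54=110110 popcount=4 -> skip
r=55=110111 popcount=5 -> skip
r=56=111000 popcount=3 -> skip
r=57=111001 popcount=4 -> skip
r=58=111010 popcount=4 -> skip
r=59=111011 popcount=5 -> skip
r=60=111100 popcount=4 -> skip
r=61=111101 popcount=5 -> skip
r=62=111110 popcount=5 -> skip
r=63=111111 popcount=6 -> skip
r=64=1000000 popcount=1 -> KEEP
r=65=1000001 popcount=2 -> skip
r=66=1000010 popcount=2 -> skip
r=67=1000011 popcount=3 -> skip
r=68=1000100 popcount=2 -> skip
r=69=1000101 popcount=3 -> skip
r=70=1000110 popcount=3 -> skip
r=71=1000111 popcount=4 -> skip
Kept rows: 32 64

Answer: 32 64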